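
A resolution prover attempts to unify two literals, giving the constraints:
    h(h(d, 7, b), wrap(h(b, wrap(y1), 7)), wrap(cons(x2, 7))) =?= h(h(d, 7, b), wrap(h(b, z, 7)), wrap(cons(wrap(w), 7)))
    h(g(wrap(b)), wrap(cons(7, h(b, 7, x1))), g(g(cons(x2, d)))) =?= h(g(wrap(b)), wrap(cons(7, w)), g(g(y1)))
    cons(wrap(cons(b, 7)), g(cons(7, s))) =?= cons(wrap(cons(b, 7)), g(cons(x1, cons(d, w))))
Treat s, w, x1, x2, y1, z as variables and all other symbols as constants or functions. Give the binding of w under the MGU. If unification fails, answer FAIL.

Decompose h/3: h(d, 7, b) =?= h(d, 7, b),  wrap(h(b, wrap(y1), 7)) =?= wrap(h(b, z, 7)),  wrap(cons(x2, 7)) =?= wrap(cons(wrap(w), 7)).
Delete trivial equation h(d, 7, b) =?= h(d, 7, b).
Decompose wrap/1: h(b, wrap(y1), 7) =?= h(b, z, 7).
Decompose h/3: b =?= b,  wrap(y1) =?= z,  7 =?= 7.
Delete trivial equation b =?= b.
Bind z := wrap(y1); no other remaining equation mentions z.
Delete trivial equation 7 =?= 7.
Decompose wrap/1: cons(x2, 7) =?= cons(wrap(w), 7).
Decompose cons/2: x2 =?= wrap(w),  7 =?= 7.
Bind x2 := wrap(w); substituting into the one remaining equation that mentions x2 gives: h(g(wrap(b)), wrap(cons(7, h(b, 7, x1))), g(g(cons(wrap(w), d)))) =?= h(g(wrap(b)), wrap(cons(7, w)), g(g(y1))).
Delete trivial equation 7 =?= 7.
Decompose h/3: g(wrap(b)) =?= g(wrap(b)),  wrap(cons(7, h(b, 7, x1))) =?= wrap(cons(7, w)),  g(g(cons(wrap(w), d))) =?= g(g(y1)).
Delete trivial equation g(wrap(b)) =?= g(wrap(b)).
Decompose wrap/1: cons(7, h(b, 7, x1)) =?= cons(7, w).
Decompose cons/2: 7 =?= 7,  h(b, 7, x1) =?= w.
Delete trivial equation 7 =?= 7.
Bind w := h(b, 7, x1); substituting into the remaining equations gives: g(g(cons(wrap(h(b, 7, x1)), d))) =?= g(g(y1)),  cons(wrap(cons(b, 7)), g(cons(7, s))) =?= cons(wrap(cons(b, 7)), g(cons(x1, cons(d, h(b, 7, x1))))). Substituting into the earlier binding gives x2 := wrap(h(b, 7, x1)).
Decompose g/1: g(cons(wrap(h(b, 7, x1)), d)) =?= g(y1).
Decompose g/1: cons(wrap(h(b, 7, x1)), d) =?= y1.
Bind y1 := cons(wrap(h(b, 7, x1)), d); no other remaining equation mentions y1. Substituting into the earlier binding gives z := wrap(cons(wrap(h(b, 7, x1)), d)).
Decompose cons/2: wrap(cons(b, 7)) =?= wrap(cons(b, 7)),  g(cons(7, s)) =?= g(cons(x1, cons(d, h(b, 7, x1)))).
Delete trivial equation wrap(cons(b, 7)) =?= wrap(cons(b, 7)).
Decompose g/1: cons(7, s) =?= cons(x1, cons(d, h(b, 7, x1))).
Decompose cons/2: 7 =?= x1,  s =?= cons(d, h(b, 7, x1)).
Bind x1 := 7; substituting into the remaining equation gives: s =?= cons(d, h(b, 7, 7)). Substituting into the earlier bindings gives z := wrap(cons(wrap(h(b, 7, 7)), d)), x2 := wrap(h(b, 7, 7)), w := h(b, 7, 7), y1 := cons(wrap(h(b, 7, 7)), d).
Bind s := cons(d, h(b, 7, 7)).
MGU = { z := wrap(cons(wrap(h(b, 7, 7)), d)), x2 := wrap(h(b, 7, 7)), w := h(b, 7, 7), y1 := cons(wrap(h(b, 7, 7)), d), x1 := 7, s := cons(d, h(b, 7, 7)) }, so w := h(b, 7, 7).

h(b, 7, 7)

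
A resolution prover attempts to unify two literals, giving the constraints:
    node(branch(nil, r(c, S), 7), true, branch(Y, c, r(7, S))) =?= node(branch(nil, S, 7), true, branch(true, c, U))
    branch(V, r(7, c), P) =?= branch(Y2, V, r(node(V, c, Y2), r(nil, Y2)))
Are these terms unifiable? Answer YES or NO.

NO

Decompose node/3: branch(nil, r(c, S), 7) =?= branch(nil, S, 7),  true =?= true,  branch(Y, c, r(7, S)) =?= branch(true, c, U).
Decompose branch/3: nil =?= nil,  r(c, S) =?= S,  7 =?= 7.
Delete trivial equation nil =?= nil.
Occurs check fails: S occurs in r(c, S); the equation S =?= r(c, S) has no finite solution.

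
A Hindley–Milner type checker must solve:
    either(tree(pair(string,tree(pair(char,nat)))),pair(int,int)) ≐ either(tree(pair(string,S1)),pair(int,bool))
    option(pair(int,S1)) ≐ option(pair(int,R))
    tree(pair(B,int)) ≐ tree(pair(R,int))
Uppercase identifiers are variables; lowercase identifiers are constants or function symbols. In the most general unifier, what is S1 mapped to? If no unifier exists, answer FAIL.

FAIL

Decompose either/2: tree(pair(string,tree(pair(char,nat)))) ≐ tree(pair(string,S1)),  pair(int,int) ≐ pair(int,bool).
Decompose tree/1: pair(string,tree(pair(char,nat))) ≐ pair(string,S1).
Decompose pair/2: string ≐ string,  tree(pair(char,nat)) ≐ S1.
Delete trivial equation string ≐ string.
Bind S1 := tree(pair(char,nat)); substituting into the one remaining equation that mentions S1 gives: option(pair(int,tree(pair(char,nat)))) ≐ option(pair(int,R)).
Decompose pair/2: int ≐ int,  int ≐ bool.
Delete trivial equation int ≐ int.
Clash: constants int and bool differ; no unifier exists.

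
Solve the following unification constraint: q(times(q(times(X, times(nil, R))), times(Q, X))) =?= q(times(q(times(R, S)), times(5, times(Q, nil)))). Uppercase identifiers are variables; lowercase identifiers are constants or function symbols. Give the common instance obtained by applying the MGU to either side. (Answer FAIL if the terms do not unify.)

q(times(q(times(times(5, nil), times(nil, times(5, nil)))), times(5, times(5, nil))))

Decompose q/1: times(q(times(X, times(nil, R))), times(Q, X)) =?= times(q(times(R, S)), times(5, times(Q, nil))).
Decompose times/2: q(times(X, times(nil, R))) =?= q(times(R, S)),  times(Q, X) =?= times(5, times(Q, nil)).
Decompose q/1: times(X, times(nil, R)) =?= times(R, S).
Decompose times/2: X =?= R,  times(nil, R) =?= S.
Bind X := R; substituting into the one remaining equation that mentions X gives: times(Q, R) =?= times(5, times(Q, nil)).
Bind S := times(nil, R); no other remaining equation mentions S.
Decompose times/2: Q =?= 5,  R =?= times(Q, nil).
Bind Q := 5; substituting into the remaining equation gives: R =?= times(5, nil).
Bind R := times(5, nil). Substituting into the earlier bindings gives X := times(5, nil), S := times(nil, times(5, nil)).
Applying the MGU to either side gives q(times(q(times(times(5, nil), times(nil, times(5, nil)))), times(5, times(5, nil)))).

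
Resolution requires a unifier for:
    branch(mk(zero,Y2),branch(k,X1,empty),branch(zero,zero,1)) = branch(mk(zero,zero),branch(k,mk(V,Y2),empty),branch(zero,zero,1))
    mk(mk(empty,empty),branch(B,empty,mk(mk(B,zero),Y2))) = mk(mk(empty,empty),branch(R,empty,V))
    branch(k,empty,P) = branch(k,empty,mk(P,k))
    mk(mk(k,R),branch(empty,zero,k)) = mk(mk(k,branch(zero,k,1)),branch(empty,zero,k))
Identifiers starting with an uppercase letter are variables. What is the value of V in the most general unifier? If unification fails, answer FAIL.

Decompose branch/3: mk(zero,Y2) = mk(zero,zero),  branch(k,X1,empty) = branch(k,mk(V,Y2),empty),  branch(zero,zero,1) = branch(zero,zero,1).
Decompose mk/2: zero = zero,  Y2 = zero.
Delete trivial equation zero = zero.
Bind Y2 := zero; substituting into the 2 remaining equations that mention Y2 gives: branch(k,X1,empty) = branch(k,mk(V,zero),empty),  mk(mk(empty,empty),branch(B,empty,mk(mk(B,zero),zero))) = mk(mk(empty,empty),branch(R,empty,V)).
Decompose branch/3: k = k,  X1 = mk(V,zero),  empty = empty.
Delete trivial equation k = k.
Bind X1 := mk(V,zero); no other remaining equation mentions X1.
Delete trivial equation empty = empty.
Delete trivial equation branch(zero,zero,1) = branch(zero,zero,1).
Decompose mk/2: mk(empty,empty) = mk(empty,empty),  branch(B,empty,mk(mk(B,zero),zero)) = branch(R,empty,V).
Delete trivial equation mk(empty,empty) = mk(empty,empty).
Decompose branch/3: B = R,  empty = empty,  mk(mk(B,zero),zero) = V.
Bind B := R; substituting into the one remaining equation that mentions B gives: mk(mk(R,zero),zero) = V.
Delete trivial equation empty = empty.
Bind V := mk(mk(R,zero),zero); no other remaining equation mentions V. Substituting into the earlier binding gives X1 := mk(mk(mk(R,zero),zero),zero).
Decompose branch/3: k = k,  empty = empty,  P = mk(P,k).
Delete trivial equation k = k.
Delete trivial equation empty = empty.
Occurs check fails: P occurs in mk(P,k); the equation P = mk(P,k) has no finite solution.

FAIL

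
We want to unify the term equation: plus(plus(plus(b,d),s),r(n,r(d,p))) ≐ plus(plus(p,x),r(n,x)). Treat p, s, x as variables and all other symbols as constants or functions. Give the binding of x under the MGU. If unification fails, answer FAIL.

Decompose plus/2: plus(plus(b,d),s) ≐ plus(p,x),  r(n,r(d,p)) ≐ r(n,x).
Decompose plus/2: plus(b,d) ≐ p,  s ≐ x.
Bind p := plus(b,d); substituting into the one remaining equation that mentions p gives: r(n,r(d,plus(b,d))) ≐ r(n,x).
Bind s := x; no other remaining equation mentions s.
Decompose r/2: n ≐ n,  r(d,plus(b,d)) ≐ x.
Delete trivial equation n ≐ n.
Bind x := r(d,plus(b,d)). Substituting into the earlier binding gives s := r(d,plus(b,d)).
MGU = { p := plus(b,d), s := r(d,plus(b,d)), x := r(d,plus(b,d)) }, so x := r(d,plus(b,d)).

r(d,plus(b,d))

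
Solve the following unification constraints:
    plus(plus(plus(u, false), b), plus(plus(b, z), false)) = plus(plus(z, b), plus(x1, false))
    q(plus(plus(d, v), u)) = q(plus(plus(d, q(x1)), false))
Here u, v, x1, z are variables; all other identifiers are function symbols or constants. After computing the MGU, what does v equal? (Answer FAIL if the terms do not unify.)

Decompose plus/2: plus(plus(u, false), b) = plus(z, b),  plus(plus(b, z), false) = plus(x1, false).
Decompose plus/2: plus(u, false) = z,  b = b.
Bind z := plus(u, false); substituting into the one remaining equation that mentions z gives: plus(plus(b, plus(u, false)), false) = plus(x1, false).
Delete trivial equation b = b.
Decompose plus/2: plus(b, plus(u, false)) = x1,  false = false.
Bind x1 := plus(b, plus(u, false)); substituting into the one remaining equation that mentions x1 gives: q(plus(plus(d, v), u)) = q(plus(plus(d, q(plus(b, plus(u, false)))), false)).
Delete trivial equation false = false.
Decompose q/1: plus(plus(d, v), u) = plus(plus(d, q(plus(b, plus(u, false)))), false).
Decompose plus/2: plus(d, v) = plus(d, q(plus(b, plus(u, false)))),  u = false.
Decompose plus/2: d = d,  v = q(plus(b, plus(u, false))).
Delete trivial equation d = d.
Bind v := q(plus(b, plus(u, false))); no other remaining equation mentions v.
Bind u := false. Substituting into the earlier bindings gives z := plus(false, false), x1 := plus(b, plus(false, false)), v := q(plus(b, plus(false, false))).
MGU = { z := plus(false, false), x1 := plus(b, plus(false, false)), v := q(plus(b, plus(false, false))), u := false }, so v := q(plus(b, plus(false, false))).

q(plus(b, plus(false, false)))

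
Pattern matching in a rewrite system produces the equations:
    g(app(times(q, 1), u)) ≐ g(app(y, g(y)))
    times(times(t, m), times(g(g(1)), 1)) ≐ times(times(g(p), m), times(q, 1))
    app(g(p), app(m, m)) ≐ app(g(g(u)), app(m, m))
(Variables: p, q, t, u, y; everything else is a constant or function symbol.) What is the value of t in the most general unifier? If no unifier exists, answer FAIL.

Decompose g/1: app(times(q, 1), u) ≐ app(y, g(y)).
Decompose app/2: times(q, 1) ≐ y,  u ≐ g(y).
Bind y := times(q, 1); substituting into the one remaining equation that mentions y gives: u ≐ g(times(q, 1)).
Bind u := g(times(q, 1)); substituting into the one remaining equation that mentions u gives: app(g(p), app(m, m)) ≐ app(g(g(g(times(q, 1)))), app(m, m)).
Decompose times/2: times(t, m) ≐ times(g(p), m),  times(g(g(1)), 1) ≐ times(q, 1).
Decompose times/2: t ≐ g(p),  m ≐ m.
Bind t := g(p); no other remaining equation mentions t.
Delete trivial equation m ≐ m.
Decompose times/2: g(g(1)) ≐ q,  1 ≐ 1.
Bind q := g(g(1)); substituting into the one remaining equation that mentions q gives: app(g(p), app(m, m)) ≐ app(g(g(g(times(g(g(1)), 1)))), app(m, m)). Substituting into the earlier bindings gives y := times(g(g(1)), 1), u := g(times(g(g(1)), 1)).
Delete trivial equation 1 ≐ 1.
Decompose app/2: g(p) ≐ g(g(g(times(g(g(1)), 1)))),  app(m, m) ≐ app(m, m).
Decompose g/1: p ≐ g(g(times(g(g(1)), 1))).
Bind p := g(g(times(g(g(1)), 1))); no other remaining equation mentions p. Substituting into the earlier binding gives t := g(g(g(times(g(g(1)), 1)))).
Delete trivial equation app(m, m) ≐ app(m, m).
MGU = { y -> times(g(g(1)), 1), u -> g(times(g(g(1)), 1)), t -> g(g(g(times(g(g(1)), 1)))), q -> g(g(1)), p -> g(g(times(g(g(1)), 1))) }, so t -> g(g(g(times(g(g(1)), 1)))).

g(g(g(times(g(g(1)), 1))))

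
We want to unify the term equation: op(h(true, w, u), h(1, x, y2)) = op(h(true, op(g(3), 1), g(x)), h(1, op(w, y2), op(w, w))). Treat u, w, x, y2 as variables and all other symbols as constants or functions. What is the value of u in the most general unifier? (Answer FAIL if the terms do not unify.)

g(op(op(g(3), 1), op(op(g(3), 1), op(g(3), 1))))

Decompose op/2: h(true, w, u) = h(true, op(g(3), 1), g(x)),  h(1, x, y2) = h(1, op(w, y2), op(w, w)).
Decompose h/3: true = true,  w = op(g(3), 1),  u = g(x).
Delete trivial equation true = true.
Bind w := op(g(3), 1); substituting into the one remaining equation that mentions w gives: h(1, x, y2) = h(1, op(op(g(3), 1), y2), op(op(g(3), 1), op(g(3), 1))).
Bind u := g(x); no other remaining equation mentions u.
Decompose h/3: 1 = 1,  x = op(op(g(3), 1), y2),  y2 = op(op(g(3), 1), op(g(3), 1)).
Delete trivial equation 1 = 1.
Bind x := op(op(g(3), 1), y2); no other remaining equation mentions x. Substituting into the earlier binding gives u := g(op(op(g(3), 1), y2)).
Bind y2 := op(op(g(3), 1), op(g(3), 1)). Substituting into the earlier bindings gives u := g(op(op(g(3), 1), op(op(g(3), 1), op(g(3), 1)))), x := op(op(g(3), 1), op(op(g(3), 1), op(g(3), 1))).
MGU = { w := op(g(3), 1), u := g(op(op(g(3), 1), op(op(g(3), 1), op(g(3), 1)))), x := op(op(g(3), 1), op(op(g(3), 1), op(g(3), 1))), y2 := op(op(g(3), 1), op(g(3), 1)) }, so u := g(op(op(g(3), 1), op(op(g(3), 1), op(g(3), 1)))).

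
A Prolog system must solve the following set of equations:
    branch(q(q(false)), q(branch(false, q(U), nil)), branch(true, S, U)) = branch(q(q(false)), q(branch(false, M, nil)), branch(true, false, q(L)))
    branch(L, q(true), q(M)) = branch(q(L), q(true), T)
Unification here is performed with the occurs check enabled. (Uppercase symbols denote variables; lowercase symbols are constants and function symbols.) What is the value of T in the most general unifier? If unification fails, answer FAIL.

Decompose branch/3: q(q(false)) = q(q(false)),  q(branch(false, q(U), nil)) = q(branch(false, M, nil)),  branch(true, S, U) = branch(true, false, q(L)).
Delete trivial equation q(q(false)) = q(q(false)).
Decompose q/1: branch(false, q(U), nil) = branch(false, M, nil).
Decompose branch/3: false = false,  q(U) = M,  nil = nil.
Delete trivial equation false = false.
Bind M := q(U); substituting into the one remaining equation that mentions M gives: branch(L, q(true), q(q(U))) = branch(q(L), q(true), T).
Delete trivial equation nil = nil.
Decompose branch/3: true = true,  S = false,  U = q(L).
Delete trivial equation true = true.
Bind S := false; no other remaining equation mentions S.
Bind U := q(L); substituting into the remaining equation gives: branch(L, q(true), q(q(q(L)))) = branch(q(L), q(true), T). Substituting into the earlier binding gives M := q(q(L)).
Decompose branch/3: L = q(L),  q(true) = q(true),  q(q(q(L))) = T.
Occurs check fails: L occurs in q(L); the equation L = q(L) has no finite solution.

FAIL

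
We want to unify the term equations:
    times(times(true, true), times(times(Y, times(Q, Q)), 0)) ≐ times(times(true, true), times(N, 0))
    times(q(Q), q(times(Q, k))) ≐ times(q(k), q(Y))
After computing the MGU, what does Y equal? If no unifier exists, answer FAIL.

times(k, k)

Decompose times/2: times(true, true) ≐ times(true, true),  times(times(Y, times(Q, Q)), 0) ≐ times(N, 0).
Delete trivial equation times(true, true) ≐ times(true, true).
Decompose times/2: times(Y, times(Q, Q)) ≐ N,  0 ≐ 0.
Bind N := times(Y, times(Q, Q)); no other remaining equation mentions N.
Delete trivial equation 0 ≐ 0.
Decompose times/2: q(Q) ≐ q(k),  q(times(Q, k)) ≐ q(Y).
Decompose q/1: Q ≐ k.
Bind Q := k; substituting into the remaining equation gives: q(times(k, k)) ≐ q(Y). Substituting into the earlier binding gives N := times(Y, times(k, k)).
Decompose q/1: times(k, k) ≐ Y.
Bind Y := times(k, k). Substituting into the earlier binding gives N := times(times(k, k), times(k, k)).
MGU = { N -> times(times(k, k), times(k, k)), Q -> k, Y -> times(k, k) }, so Y -> times(k, k).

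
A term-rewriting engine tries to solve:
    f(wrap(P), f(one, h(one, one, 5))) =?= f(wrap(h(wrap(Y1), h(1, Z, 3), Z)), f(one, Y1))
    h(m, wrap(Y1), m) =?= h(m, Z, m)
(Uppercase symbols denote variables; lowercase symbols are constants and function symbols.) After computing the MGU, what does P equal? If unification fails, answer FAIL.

h(wrap(h(one, one, 5)), h(1, wrap(h(one, one, 5)), 3), wrap(h(one, one, 5)))

Decompose f/2: wrap(P) =?= wrap(h(wrap(Y1), h(1, Z, 3), Z)),  f(one, h(one, one, 5)) =?= f(one, Y1).
Decompose wrap/1: P =?= h(wrap(Y1), h(1, Z, 3), Z).
Bind P := h(wrap(Y1), h(1, Z, 3), Z); no other remaining equation mentions P.
Decompose f/2: one =?= one,  h(one, one, 5) =?= Y1.
Delete trivial equation one =?= one.
Bind Y1 := h(one, one, 5); substituting into the remaining equation gives: h(m, wrap(h(one, one, 5)), m) =?= h(m, Z, m). Substituting into the earlier binding gives P := h(wrap(h(one, one, 5)), h(1, Z, 3), Z).
Decompose h/3: m =?= m,  wrap(h(one, one, 5)) =?= Z,  m =?= m.
Delete trivial equation m =?= m.
Bind Z := wrap(h(one, one, 5)); no other remaining equation mentions Z. Substituting into the earlier binding gives P := h(wrap(h(one, one, 5)), h(1, wrap(h(one, one, 5)), 3), wrap(h(one, one, 5))).
Delete trivial equation m =?= m.
MGU = { P ↦ h(wrap(h(one, one, 5)), h(1, wrap(h(one, one, 5)), 3), wrap(h(one, one, 5))), Y1 ↦ h(one, one, 5), Z ↦ wrap(h(one, one, 5)) }, so P ↦ h(wrap(h(one, one, 5)), h(1, wrap(h(one, one, 5)), 3), wrap(h(one, one, 5))).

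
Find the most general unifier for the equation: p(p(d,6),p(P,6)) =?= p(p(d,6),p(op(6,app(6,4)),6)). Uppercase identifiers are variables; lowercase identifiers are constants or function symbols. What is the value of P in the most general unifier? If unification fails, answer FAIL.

op(6,app(6,4))

Decompose p/2: p(d,6) =?= p(d,6),  p(P,6) =?= p(op(6,app(6,4)),6).
Delete trivial equation p(d,6) =?= p(d,6).
Decompose p/2: P =?= op(6,app(6,4)),  6 =?= 6.
Bind P := op(6,app(6,4)); no other remaining equation mentions P.
Delete trivial equation 6 =?= 6.
MGU = { P ↦ op(6,app(6,4)) }, so P ↦ op(6,app(6,4)).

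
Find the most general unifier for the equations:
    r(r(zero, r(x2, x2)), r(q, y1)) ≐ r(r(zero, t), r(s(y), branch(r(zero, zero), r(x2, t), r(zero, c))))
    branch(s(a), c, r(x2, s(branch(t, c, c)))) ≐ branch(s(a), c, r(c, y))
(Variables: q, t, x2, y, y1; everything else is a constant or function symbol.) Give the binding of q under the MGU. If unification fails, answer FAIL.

s(s(branch(r(c, c), c, c)))

Decompose r/2: r(zero, r(x2, x2)) ≐ r(zero, t),  r(q, y1) ≐ r(s(y), branch(r(zero, zero), r(x2, t), r(zero, c))).
Decompose r/2: zero ≐ zero,  r(x2, x2) ≐ t.
Delete trivial equation zero ≐ zero.
Bind t := r(x2, x2); substituting into the remaining equations gives: r(q, y1) ≐ r(s(y), branch(r(zero, zero), r(x2, r(x2, x2)), r(zero, c))),  branch(s(a), c, r(x2, s(branch(r(x2, x2), c, c)))) ≐ branch(s(a), c, r(c, y)).
Decompose r/2: q ≐ s(y),  y1 ≐ branch(r(zero, zero), r(x2, r(x2, x2)), r(zero, c)).
Bind q := s(y); no other remaining equation mentions q.
Bind y1 := branch(r(zero, zero), r(x2, r(x2, x2)), r(zero, c)); no other remaining equation mentions y1.
Decompose branch/3: s(a) ≐ s(a),  c ≐ c,  r(x2, s(branch(r(x2, x2), c, c))) ≐ r(c, y).
Delete trivial equation s(a) ≐ s(a).
Delete trivial equation c ≐ c.
Decompose r/2: x2 ≐ c,  s(branch(r(x2, x2), c, c)) ≐ y.
Bind x2 := c; substituting into the remaining equation gives: s(branch(r(c, c), c, c)) ≐ y. Substituting into the earlier bindings gives t := r(c, c), y1 := branch(r(zero, zero), r(c, r(c, c)), r(zero, c)).
Bind y := s(branch(r(c, c), c, c)). Substituting into the earlier binding gives q := s(s(branch(r(c, c), c, c))).
MGU = { t -> r(c, c), q -> s(s(branch(r(c, c), c, c))), y1 -> branch(r(zero, zero), r(c, r(c, c)), r(zero, c)), x2 -> c, y -> s(branch(r(c, c), c, c)) }, so q -> s(s(branch(r(c, c), c, c))).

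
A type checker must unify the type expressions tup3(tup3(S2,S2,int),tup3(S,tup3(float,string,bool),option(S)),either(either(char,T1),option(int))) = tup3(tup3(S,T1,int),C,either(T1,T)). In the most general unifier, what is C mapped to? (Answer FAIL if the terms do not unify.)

FAIL

Decompose tup3/3: tup3(S2,S2,int) = tup3(S,T1,int),  tup3(S,tup3(float,string,bool),option(S)) = C,  either(either(char,T1),option(int)) = either(T1,T).
Decompose tup3/3: S2 = S,  S2 = T1,  int = int.
Bind S2 := S; substituting into the one remaining equation that mentions S2 gives: S = T1.
Bind S := T1; substituting into the one remaining equation that mentions S gives: tup3(T1,tup3(float,string,bool),option(T1)) = C. Substituting into the earlier binding gives S2 := T1.
Delete trivial equation int = int.
Bind C := tup3(T1,tup3(float,string,bool),option(T1)); no other remaining equation mentions C.
Decompose either/2: either(char,T1) = T1,  option(int) = T.
Occurs check fails: T1 occurs in either(char,T1); the equation T1 = either(char,T1) has no finite solution.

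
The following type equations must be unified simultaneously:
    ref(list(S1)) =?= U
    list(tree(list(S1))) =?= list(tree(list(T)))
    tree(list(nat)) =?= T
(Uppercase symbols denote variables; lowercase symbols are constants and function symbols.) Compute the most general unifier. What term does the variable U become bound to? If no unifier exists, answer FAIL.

ref(list(tree(list(nat))))

Bind U := ref(list(S1)); no other remaining equation mentions U.
Decompose list/1: tree(list(S1)) =?= tree(list(T)).
Decompose tree/1: list(S1) =?= list(T).
Decompose list/1: S1 =?= T.
Bind S1 := T; no other remaining equation mentions S1. Substituting into the earlier binding gives U := ref(list(T)).
Bind T := tree(list(nat)). Substituting into the earlier bindings gives U := ref(list(tree(list(nat)))), S1 := tree(list(nat)).
MGU = { U -> ref(list(tree(list(nat)))), S1 -> tree(list(nat)), T -> tree(list(nat)) }, so U -> ref(list(tree(list(nat)))).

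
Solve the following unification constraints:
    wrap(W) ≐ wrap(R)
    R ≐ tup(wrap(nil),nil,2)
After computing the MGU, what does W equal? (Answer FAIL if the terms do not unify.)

Decompose wrap/1: W ≐ R.
Bind W := R; no other remaining equation mentions W.
Bind R := tup(wrap(nil),nil,2). Substituting into the earlier binding gives W := tup(wrap(nil),nil,2).
MGU = { W ↦ tup(wrap(nil),nil,2), R ↦ tup(wrap(nil),nil,2) }, so W ↦ tup(wrap(nil),nil,2).

tup(wrap(nil),nil,2)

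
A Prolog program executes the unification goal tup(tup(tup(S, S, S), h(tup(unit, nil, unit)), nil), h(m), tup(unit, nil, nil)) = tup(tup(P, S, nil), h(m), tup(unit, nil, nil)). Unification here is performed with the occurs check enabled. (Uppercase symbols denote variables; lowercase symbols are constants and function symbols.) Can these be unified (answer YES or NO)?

Decompose tup/3: tup(tup(S, S, S), h(tup(unit, nil, unit)), nil) = tup(P, S, nil),  h(m) = h(m),  tup(unit, nil, nil) = tup(unit, nil, nil).
Decompose tup/3: tup(S, S, S) = P,  h(tup(unit, nil, unit)) = S,  nil = nil.
Bind P := tup(S, S, S); no other remaining equation mentions P.
Bind S := h(tup(unit, nil, unit)); no other remaining equation mentions S. Substituting into the earlier binding gives P := tup(h(tup(unit, nil, unit)), h(tup(unit, nil, unit)), h(tup(unit, nil, unit))).
Delete trivial equation nil = nil.
Delete trivial equation h(m) = h(m).
Delete trivial equation tup(unit, nil, nil) = tup(unit, nil, nil).
No equations remain and no clash or occurs-check failure arose, so a unifier exists.

YES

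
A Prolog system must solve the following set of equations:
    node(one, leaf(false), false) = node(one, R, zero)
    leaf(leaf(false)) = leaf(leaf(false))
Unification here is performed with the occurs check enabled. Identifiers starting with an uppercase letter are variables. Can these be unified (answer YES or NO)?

Decompose node/3: one = one,  leaf(false) = R,  false = zero.
Delete trivial equation one = one.
Bind R := leaf(false); no other remaining equation mentions R.
Clash: constants false and zero differ; no unifier exists.

NO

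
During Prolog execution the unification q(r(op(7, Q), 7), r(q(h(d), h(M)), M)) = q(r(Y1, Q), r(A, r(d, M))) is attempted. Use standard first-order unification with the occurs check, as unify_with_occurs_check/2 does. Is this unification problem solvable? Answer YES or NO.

NO

Decompose q/2: r(op(7, Q), 7) = r(Y1, Q),  r(q(h(d), h(M)), M) = r(A, r(d, M)).
Decompose r/2: op(7, Q) = Y1,  7 = Q.
Bind Y1 := op(7, Q); no other remaining equation mentions Y1.
Bind Q := 7; no other remaining equation mentions Q. Substituting into the earlier binding gives Y1 := op(7, 7).
Decompose r/2: q(h(d), h(M)) = A,  M = r(d, M).
Bind A := q(h(d), h(M)); no other remaining equation mentions A.
Occurs check fails: M occurs in r(d, M); the equation M = r(d, M) has no finite solution.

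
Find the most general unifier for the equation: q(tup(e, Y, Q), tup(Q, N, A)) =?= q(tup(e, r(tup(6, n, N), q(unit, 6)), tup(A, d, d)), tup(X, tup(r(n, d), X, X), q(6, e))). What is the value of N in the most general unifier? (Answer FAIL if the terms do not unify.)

Decompose q/2: tup(e, Y, Q) =?= tup(e, r(tup(6, n, N), q(unit, 6)), tup(A, d, d)),  tup(Q, N, A) =?= tup(X, tup(r(n, d), X, X), q(6, e)).
Decompose tup/3: e =?= e,  Y =?= r(tup(6, n, N), q(unit, 6)),  Q =?= tup(A, d, d).
Delete trivial equation e =?= e.
Bind Y := r(tup(6, n, N), q(unit, 6)); no other remaining equation mentions Y.
Bind Q := tup(A, d, d); substituting into the remaining equation gives: tup(tup(A, d, d), N, A) =?= tup(X, tup(r(n, d), X, X), q(6, e)).
Decompose tup/3: tup(A, d, d) =?= X,  N =?= tup(r(n, d), X, X),  A =?= q(6, e).
Bind X := tup(A, d, d); substituting into the one remaining equation that mentions X gives: N =?= tup(r(n, d), tup(A, d, d), tup(A, d, d)).
Bind N := tup(r(n, d), tup(A, d, d), tup(A, d, d)); no other remaining equation mentions N. Substituting into the earlier binding gives Y := r(tup(6, n, tup(r(n, d), tup(A, d, d), tup(A, d, d))), q(unit, 6)).
Bind A := q(6, e). Substituting into the earlier bindings gives Y := r(tup(6, n, tup(r(n, d), tup(q(6, e), d, d), tup(q(6, e), d, d))), q(unit, 6)), Q := tup(q(6, e), d, d), X := tup(q(6, e), d, d), N := tup(r(n, d), tup(q(6, e), d, d), tup(q(6, e), d, d)).
MGU = { Y := r(tup(6, n, tup(r(n, d), tup(q(6, e), d, d), tup(q(6, e), d, d))), q(unit, 6)), Q := tup(q(6, e), d, d), X := tup(q(6, e), d, d), N := tup(r(n, d), tup(q(6, e), d, d), tup(q(6, e), d, d)), A := q(6, e) }, so N := tup(r(n, d), tup(q(6, e), d, d), tup(q(6, e), d, d)).

tup(r(n, d), tup(q(6, e), d, d), tup(q(6, e), d, d))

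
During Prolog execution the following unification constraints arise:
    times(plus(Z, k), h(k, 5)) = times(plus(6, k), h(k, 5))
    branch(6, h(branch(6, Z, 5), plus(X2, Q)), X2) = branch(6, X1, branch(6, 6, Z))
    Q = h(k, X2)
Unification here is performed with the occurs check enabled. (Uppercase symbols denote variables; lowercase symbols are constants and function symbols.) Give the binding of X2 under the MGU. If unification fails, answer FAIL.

Decompose times/2: plus(Z, k) = plus(6, k),  h(k, 5) = h(k, 5).
Decompose plus/2: Z = 6,  k = k.
Bind Z := 6; substituting into the one remaining equation that mentions Z gives: branch(6, h(branch(6, 6, 5), plus(X2, Q)), X2) = branch(6, X1, branch(6, 6, 6)).
Delete trivial equation k = k.
Delete trivial equation h(k, 5) = h(k, 5).
Decompose branch/3: 6 = 6,  h(branch(6, 6, 5), plus(X2, Q)) = X1,  X2 = branch(6, 6, 6).
Delete trivial equation 6 = 6.
Bind X1 := h(branch(6, 6, 5), plus(X2, Q)); no other remaining equation mentions X1.
Bind X2 := branch(6, 6, 6); substituting into the remaining equation gives: Q = h(k, branch(6, 6, 6)). Substituting into the earlier binding gives X1 := h(branch(6, 6, 5), plus(branch(6, 6, 6), Q)).
Bind Q := h(k, branch(6, 6, 6)). Substituting into the earlier binding gives X1 := h(branch(6, 6, 5), plus(branch(6, 6, 6), h(k, branch(6, 6, 6)))).
MGU = { Z ↦ 6, X1 ↦ h(branch(6, 6, 5), plus(branch(6, 6, 6), h(k, branch(6, 6, 6)))), X2 ↦ branch(6, 6, 6), Q ↦ h(k, branch(6, 6, 6)) }, so X2 ↦ branch(6, 6, 6).

branch(6, 6, 6)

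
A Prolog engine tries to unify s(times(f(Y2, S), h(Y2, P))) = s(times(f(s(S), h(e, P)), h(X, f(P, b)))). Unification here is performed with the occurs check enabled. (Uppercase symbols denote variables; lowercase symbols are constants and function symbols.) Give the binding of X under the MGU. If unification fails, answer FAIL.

Decompose s/1: times(f(Y2, S), h(Y2, P)) = times(f(s(S), h(e, P)), h(X, f(P, b))).
Decompose times/2: f(Y2, S) = f(s(S), h(e, P)),  h(Y2, P) = h(X, f(P, b)).
Decompose f/2: Y2 = s(S),  S = h(e, P).
Bind Y2 := s(S); substituting into the one remaining equation that mentions Y2 gives: h(s(S), P) = h(X, f(P, b)).
Bind S := h(e, P); substituting into the remaining equation gives: h(s(h(e, P)), P) = h(X, f(P, b)). Substituting into the earlier binding gives Y2 := s(h(e, P)).
Decompose h/2: s(h(e, P)) = X,  P = f(P, b).
Bind X := s(h(e, P)); no other remaining equation mentions X.
Occurs check fails: P occurs in f(P, b); the equation P = f(P, b) has no finite solution.

FAIL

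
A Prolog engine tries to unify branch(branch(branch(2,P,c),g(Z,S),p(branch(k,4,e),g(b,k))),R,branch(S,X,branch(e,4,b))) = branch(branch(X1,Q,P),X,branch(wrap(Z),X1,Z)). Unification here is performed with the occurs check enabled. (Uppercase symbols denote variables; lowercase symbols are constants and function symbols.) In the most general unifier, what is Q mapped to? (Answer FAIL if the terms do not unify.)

Decompose branch/3: branch(branch(2,P,c),g(Z,S),p(branch(k,4,e),g(b,k))) = branch(X1,Q,P),  R = X,  branch(S,X,branch(e,4,b)) = branch(wrap(Z),X1,Z).
Decompose branch/3: branch(2,P,c) = X1,  g(Z,S) = Q,  p(branch(k,4,e),g(b,k)) = P.
Bind X1 := branch(2,P,c); substituting into the one remaining equation that mentions X1 gives: branch(S,X,branch(e,4,b)) = branch(wrap(Z),branch(2,P,c),Z).
Bind Q := g(Z,S); no other remaining equation mentions Q.
Bind P := p(branch(k,4,e),g(b,k)); substituting into the one remaining equation that mentions P gives: branch(S,X,branch(e,4,b)) = branch(wrap(Z),branch(2,p(branch(k,4,e),g(b,k)),c),Z). Substituting into the earlier binding gives X1 := branch(2,p(branch(k,4,e),g(b,k)),c).
Bind R := X; no other remaining equation mentions R.
Decompose branch/3: S = wrap(Z),  X = branch(2,p(branch(k,4,e),g(b,k)),c),  branch(e,4,b) = Z.
Bind S := wrap(Z); no other remaining equation mentions S. Substituting into the earlier binding gives Q := g(Z,wrap(Z)).
Bind X := branch(2,p(branch(k,4,e),g(b,k)),c); no other remaining equation mentions X. Substituting into the earlier binding gives R := branch(2,p(branch(k,4,e),g(b,k)),c).
Bind Z := branch(e,4,b). Substituting into the earlier bindings gives Q := g(branch(e,4,b),wrap(branch(e,4,b))), S := wrap(branch(e,4,b)).
MGU = { X1 = branch(2,p(branch(k,4,e),g(b,k)),c), Q = g(branch(e,4,b),wrap(branch(e,4,b))), P = p(branch(k,4,e),g(b,k)), R = branch(2,p(branch(k,4,e),g(b,k)),c), S = wrap(branch(e,4,b)), X = branch(2,p(branch(k,4,e),g(b,k)),c), Z = branch(e,4,b) }, so Q = g(branch(e,4,b),wrap(branch(e,4,b))).

g(branch(e,4,b),wrap(branch(e,4,b)))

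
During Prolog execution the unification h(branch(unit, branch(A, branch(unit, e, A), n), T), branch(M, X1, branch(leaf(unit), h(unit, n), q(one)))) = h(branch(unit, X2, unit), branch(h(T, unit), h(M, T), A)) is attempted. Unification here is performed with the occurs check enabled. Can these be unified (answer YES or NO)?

Decompose h/2: branch(unit, branch(A, branch(unit, e, A), n), T) = branch(unit, X2, unit),  branch(M, X1, branch(leaf(unit), h(unit, n), q(one))) = branch(h(T, unit), h(M, T), A).
Decompose branch/3: unit = unit,  branch(A, branch(unit, e, A), n) = X2,  T = unit.
Delete trivial equation unit = unit.
Bind X2 := branch(A, branch(unit, e, A), n); no other remaining equation mentions X2.
Bind T := unit; substituting into the remaining equation gives: branch(M, X1, branch(leaf(unit), h(unit, n), q(one))) = branch(h(unit, unit), h(M, unit), A).
Decompose branch/3: M = h(unit, unit),  X1 = h(M, unit),  branch(leaf(unit), h(unit, n), q(one)) = A.
Bind M := h(unit, unit); substituting into the one remaining equation that mentions M gives: X1 = h(h(unit, unit), unit).
Bind X1 := h(h(unit, unit), unit); no other remaining equation mentions X1.
Bind A := branch(leaf(unit), h(unit, n), q(one)). Substituting into the earlier binding gives X2 := branch(branch(leaf(unit), h(unit, n), q(one)), branch(unit, e, branch(leaf(unit), h(unit, n), q(one))), n).
No equations remain and no clash or occurs-check failure arose, so a unifier exists.

YES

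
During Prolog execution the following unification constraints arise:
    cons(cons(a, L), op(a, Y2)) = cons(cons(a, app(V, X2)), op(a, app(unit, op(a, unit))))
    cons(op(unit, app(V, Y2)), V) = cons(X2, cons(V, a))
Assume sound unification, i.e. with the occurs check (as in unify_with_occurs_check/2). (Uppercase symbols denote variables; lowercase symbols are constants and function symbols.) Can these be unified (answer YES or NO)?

Decompose cons/2: cons(a, L) = cons(a, app(V, X2)),  op(a, Y2) = op(a, app(unit, op(a, unit))).
Decompose cons/2: a = a,  L = app(V, X2).
Delete trivial equation a = a.
Bind L := app(V, X2); no other remaining equation mentions L.
Decompose op/2: a = a,  Y2 = app(unit, op(a, unit)).
Delete trivial equation a = a.
Bind Y2 := app(unit, op(a, unit)); substituting into the remaining equation gives: cons(op(unit, app(V, app(unit, op(a, unit)))), V) = cons(X2, cons(V, a)).
Decompose cons/2: op(unit, app(V, app(unit, op(a, unit)))) = X2,  V = cons(V, a).
Bind X2 := op(unit, app(V, app(unit, op(a, unit)))); no other remaining equation mentions X2. Substituting into the earlier binding gives L := app(V, op(unit, app(V, app(unit, op(a, unit))))).
Occurs check fails: V occurs in cons(V, a); the equation V = cons(V, a) has no finite solution.

NO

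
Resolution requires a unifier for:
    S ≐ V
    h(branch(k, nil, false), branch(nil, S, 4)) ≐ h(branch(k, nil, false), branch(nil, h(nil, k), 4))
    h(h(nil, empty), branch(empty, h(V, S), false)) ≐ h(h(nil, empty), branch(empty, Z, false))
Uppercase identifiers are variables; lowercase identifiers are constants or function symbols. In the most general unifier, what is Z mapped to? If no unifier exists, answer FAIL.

h(h(nil, k), h(nil, k))

Bind S := V; substituting into the remaining equations gives: h(branch(k, nil, false), branch(nil, V, 4)) ≐ h(branch(k, nil, false), branch(nil, h(nil, k), 4)),  h(h(nil, empty), branch(empty, h(V, V), false)) ≐ h(h(nil, empty), branch(empty, Z, false)).
Decompose h/2: branch(k, nil, false) ≐ branch(k, nil, false),  branch(nil, V, 4) ≐ branch(nil, h(nil, k), 4).
Delete trivial equation branch(k, nil, false) ≐ branch(k, nil, false).
Decompose branch/3: nil ≐ nil,  V ≐ h(nil, k),  4 ≐ 4.
Delete trivial equation nil ≐ nil.
Bind V := h(nil, k); substituting into the one remaining equation that mentions V gives: h(h(nil, empty), branch(empty, h(h(nil, k), h(nil, k)), false)) ≐ h(h(nil, empty), branch(empty, Z, false)). Substituting into the earlier binding gives S := h(nil, k).
Delete trivial equation 4 ≐ 4.
Decompose h/2: h(nil, empty) ≐ h(nil, empty),  branch(empty, h(h(nil, k), h(nil, k)), false) ≐ branch(empty, Z, false).
Delete trivial equation h(nil, empty) ≐ h(nil, empty).
Decompose branch/3: empty ≐ empty,  h(h(nil, k), h(nil, k)) ≐ Z,  false ≐ false.
Delete trivial equation empty ≐ empty.
Bind Z := h(h(nil, k), h(nil, k)); no other remaining equation mentions Z.
Delete trivial equation false ≐ false.
MGU = { S ↦ h(nil, k), V ↦ h(nil, k), Z ↦ h(h(nil, k), h(nil, k)) }, so Z ↦ h(h(nil, k), h(nil, k)).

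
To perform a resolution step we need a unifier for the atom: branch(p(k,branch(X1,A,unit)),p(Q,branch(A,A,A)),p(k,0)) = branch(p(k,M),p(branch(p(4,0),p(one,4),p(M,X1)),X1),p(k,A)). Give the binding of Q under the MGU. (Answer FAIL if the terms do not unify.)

branch(p(4,0),p(one,4),p(branch(branch(0,0,0),0,unit),branch(0,0,0)))

Decompose branch/3: p(k,branch(X1,A,unit)) = p(k,M),  p(Q,branch(A,A,A)) = p(branch(p(4,0),p(one,4),p(M,X1)),X1),  p(k,0) = p(k,A).
Decompose p/2: k = k,  branch(X1,A,unit) = M.
Delete trivial equation k = k.
Bind M := branch(X1,A,unit); substituting into the one remaining equation that mentions M gives: p(Q,branch(A,A,A)) = p(branch(p(4,0),p(one,4),p(branch(X1,A,unit),X1)),X1).
Decompose p/2: Q = branch(p(4,0),p(one,4),p(branch(X1,A,unit),X1)),  branch(A,A,A) = X1.
Bind Q := branch(p(4,0),p(one,4),p(branch(X1,A,unit),X1)); no other remaining equation mentions Q.
Bind X1 := branch(A,A,A); no other remaining equation mentions X1. Substituting into the earlier bindings gives M := branch(branch(A,A,A),A,unit), Q := branch(p(4,0),p(one,4),p(branch(branch(A,A,A),A,unit),branch(A,A,A))).
Decompose p/2: k = k,  0 = A.
Delete trivial equation k = k.
Bind A := 0. Substituting into the earlier bindings gives M := branch(branch(0,0,0),0,unit), Q := branch(p(4,0),p(one,4),p(branch(branch(0,0,0),0,unit),branch(0,0,0))), X1 := branch(0,0,0).
MGU = { M := branch(branch(0,0,0),0,unit), Q := branch(p(4,0),p(one,4),p(branch(branch(0,0,0),0,unit),branch(0,0,0))), X1 := branch(0,0,0), A := 0 }, so Q := branch(p(4,0),p(one,4),p(branch(branch(0,0,0),0,unit),branch(0,0,0))).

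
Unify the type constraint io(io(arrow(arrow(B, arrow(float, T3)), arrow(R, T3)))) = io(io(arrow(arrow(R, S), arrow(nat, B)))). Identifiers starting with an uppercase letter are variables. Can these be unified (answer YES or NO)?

Decompose io/1: io(arrow(arrow(B, arrow(float, T3)), arrow(R, T3))) = io(arrow(arrow(R, S), arrow(nat, B))).
Decompose io/1: arrow(arrow(B, arrow(float, T3)), arrow(R, T3)) = arrow(arrow(R, S), arrow(nat, B)).
Decompose arrow/2: arrow(B, arrow(float, T3)) = arrow(R, S),  arrow(R, T3) = arrow(nat, B).
Decompose arrow/2: B = R,  arrow(float, T3) = S.
Bind B := R; substituting into the one remaining equation that mentions B gives: arrow(R, T3) = arrow(nat, R).
Bind S := arrow(float, T3); no other remaining equation mentions S.
Decompose arrow/2: R = nat,  T3 = R.
Bind R := nat; substituting into the remaining equation gives: T3 = nat. Substituting into the earlier binding gives B := nat.
Bind T3 := nat. Substituting into the earlier binding gives S := arrow(float, nat).
No equations remain and no clash or occurs-check failure arose, so a unifier exists.

YES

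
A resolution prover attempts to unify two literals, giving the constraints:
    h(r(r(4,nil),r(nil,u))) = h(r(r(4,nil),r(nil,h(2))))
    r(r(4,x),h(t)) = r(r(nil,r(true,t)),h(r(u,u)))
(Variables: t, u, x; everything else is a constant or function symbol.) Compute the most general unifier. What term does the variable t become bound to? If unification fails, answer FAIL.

FAIL

Decompose h/1: r(r(4,nil),r(nil,u)) = r(r(4,nil),r(nil,h(2))).
Decompose r/2: r(4,nil) = r(4,nil),  r(nil,u) = r(nil,h(2)).
Delete trivial equation r(4,nil) = r(4,nil).
Decompose r/2: nil = nil,  u = h(2).
Delete trivial equation nil = nil.
Bind u := h(2); substituting into the remaining equation gives: r(r(4,x),h(t)) = r(r(nil,r(true,t)),h(r(h(2),h(2)))).
Decompose r/2: r(4,x) = r(nil,r(true,t)),  h(t) = h(r(h(2),h(2))).
Decompose r/2: 4 = nil,  x = r(true,t).
Clash: constants 4 and nil differ; no unifier exists.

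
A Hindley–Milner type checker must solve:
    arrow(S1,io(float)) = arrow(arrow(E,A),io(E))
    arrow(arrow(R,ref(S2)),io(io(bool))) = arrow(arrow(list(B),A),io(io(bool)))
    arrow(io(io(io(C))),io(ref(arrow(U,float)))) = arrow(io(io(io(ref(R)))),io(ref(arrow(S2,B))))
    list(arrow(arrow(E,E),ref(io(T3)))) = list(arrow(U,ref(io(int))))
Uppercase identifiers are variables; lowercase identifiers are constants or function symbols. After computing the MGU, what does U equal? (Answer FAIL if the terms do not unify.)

Decompose arrow/2: S1 = arrow(E,A),  io(float) = io(E).
Bind S1 := arrow(E,A); no other remaining equation mentions S1.
Decompose io/1: float = E.
Bind E := float; substituting into the one remaining equation that mentions E gives: list(arrow(arrow(float,float),ref(io(T3)))) = list(arrow(U,ref(io(int)))). Substituting into the earlier binding gives S1 := arrow(float,A).
Decompose arrow/2: arrow(R,ref(S2)) = arrow(list(B),A),  io(io(bool)) = io(io(bool)).
Decompose arrow/2: R = list(B),  ref(S2) = A.
Bind R := list(B); substituting into the one remaining equation that mentions R gives: arrow(io(io(io(C))),io(ref(arrow(U,float)))) = arrow(io(io(io(ref(list(B))))),io(ref(arrow(S2,B)))).
Bind A := ref(S2); no other remaining equation mentions A. Substituting into the earlier binding gives S1 := arrow(float,ref(S2)).
Delete trivial equation io(io(bool)) = io(io(bool)).
Decompose arrow/2: io(io(io(C))) = io(io(io(ref(list(B))))),  io(ref(arrow(U,float))) = io(ref(arrow(S2,B))).
Decompose io/1: io(io(C)) = io(io(ref(list(B)))).
Decompose io/1: io(C) = io(ref(list(B))).
Decompose io/1: C = ref(list(B)).
Bind C := ref(list(B)); no other remaining equation mentions C.
Decompose io/1: ref(arrow(U,float)) = ref(arrow(S2,B)).
Decompose ref/1: arrow(U,float) = arrow(S2,B).
Decompose arrow/2: U = S2,  float = B.
Bind U := S2; substituting into the one remaining equation that mentions U gives: list(arrow(arrow(float,float),ref(io(T3)))) = list(arrow(S2,ref(io(int)))).
Bind B := float; no other remaining equation mentions B. Substituting into the earlier bindings gives R := list(float), C := ref(list(float)).
Decompose list/1: arrow(arrow(float,float),ref(io(T3))) = arrow(S2,ref(io(int))).
Decompose arrow/2: arrow(float,float) = S2,  ref(io(T3)) = ref(io(int)).
Bind S2 := arrow(float,float); no other remaining equation mentions S2. Substituting into the earlier bindings gives S1 := arrow(float,ref(arrow(float,float))), A := ref(arrow(float,float)), U := arrow(float,float).
Decompose ref/1: io(T3) = io(int).
Decompose io/1: T3 = int.
Bind T3 := int.
MGU = { S1 -> arrow(float,ref(arrow(float,float))), E -> float, R -> list(float), A -> ref(arrow(float,float)), C -> ref(list(float)), U -> arrow(float,float), B -> float, S2 -> arrow(float,float), T3 -> int }, so U -> arrow(float,float).

arrow(float,float)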